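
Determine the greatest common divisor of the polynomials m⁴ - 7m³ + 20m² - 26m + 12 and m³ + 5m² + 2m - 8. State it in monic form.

m - 1

Euclidean algorithm in ℚ[m]:
  m⁴ - 7m³ + 20m² - 26m + 12 = (m - 12)(m³ + 5m² + 2m - 8) + (78m² + 6m - 84)
  m³ + 5m² + 2m - 8 = ((1/78)m + 32/507)(78m² + 6m - 84) + ((456/169)m - 456/169)
  78m² + 6m - 84 = ((2197/76)m + 1183/38)((456/169)m - 456/169) + (0)
Last nonzero remainder: (456/169)m - 456/169. Dividing through by 456/169 gives the monic gcd m - 1.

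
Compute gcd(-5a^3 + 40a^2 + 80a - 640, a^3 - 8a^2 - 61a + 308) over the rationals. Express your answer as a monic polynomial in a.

a - 4

Euclidean algorithm in ℚ[a]:
  -5a^3 + 40a^2 + 80a - 640 = (-5)(a^3 - 8a^2 - 61a + 308) + (-225a + 900)
  a^3 - 8a^2 - 61a + 308 = (-(1/225)a^2 + (4/225)a + 77/225)(-225a + 900) + (0)
Last nonzero remainder: -225a + 900. Dividing through by -225 gives the monic gcd a - 4.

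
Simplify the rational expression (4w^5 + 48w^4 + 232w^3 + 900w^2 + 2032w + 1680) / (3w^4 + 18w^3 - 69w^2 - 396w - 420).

(4w^2 + 4w + 60)/(3w - 15)

By polynomial division,
  4w^5 + 48w^4 + 232w^3 + 900w^2 + 2032w + 1680 = ((4/3)w + 8)(3w^4 + 18w^3 - 69w^2 - 396w - 420) + (180w^3 + 1980w^2 + 5760w + 5040)
  3w^4 + 18w^3 - 69w^2 - 396w - 420 = ((1/60)w - 1/12)(180w^3 + 1980w^2 + 5760w + 5040) + (0)
Last nonzero remainder: 180w^3 + 1980w^2 + 5760w + 5040. Dividing through by 180 gives the monic gcd w^3 + 11w^2 + 32w + 28.
Cancel w^3 + 11w^2 + 32w + 28 from numerator and denominator to get the reduced form.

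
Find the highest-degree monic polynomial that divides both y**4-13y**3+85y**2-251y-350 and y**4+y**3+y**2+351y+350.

Euclidean algorithm in ℚ[y]:
  y**4-13y**3+85y**2-251y-350 = (y**4+y**3+y**2+351y+350) + (-14y**3+84y**2-602y-700)
  y**4+y**3+y**2+351y+350 = (-(1/14)y-1/2)(-14y**3+84y**2-602y-700) + (0)
Last nonzero remainder: -14y**3+84y**2-602y-700. Dividing through by -14 gives the monic gcd y**3-6y**2+43y+50.

y**3-6y**2+43y+50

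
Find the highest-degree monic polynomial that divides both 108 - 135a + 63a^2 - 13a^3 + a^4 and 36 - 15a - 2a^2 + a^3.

9 - 6a + a^2

Apply the Euclidean algorithm:
  a^4 - 13a^3 + 63a^2 - 135a + 108 = (a - 11)(a^3 - 2a^2 - 15a + 36) + (56a^2 - 336a + 504)
  a^3 - 2a^2 - 15a + 36 = ((1/56)a + 1/14)(56a^2 - 336a + 504) + (0)
Last nonzero remainder: 56a^2 - 336a + 504. Dividing through by 56 gives the monic gcd a^2 - 6a + 9.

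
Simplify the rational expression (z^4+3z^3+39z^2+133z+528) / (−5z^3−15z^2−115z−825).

Apply the Euclidean algorithm:
  z^4+3z^3+39z^2+133z+528 = (−(1/5)z)(−5z^3−15z^2−115z−825) + (16z^2−32z+528)
  −5z^3−15z^2−115z−825 = (−(5/16)z−25/16)(16z^2−32z+528) + (0)
Last nonzero remainder: 16z^2−32z+528. Dividing through by 16 gives the monic gcd z^2−2z+33.
Cancel z^2−2z+33 from numerator and denominator to get the reduced form.

(−z^2−5z−16)/(5z+25)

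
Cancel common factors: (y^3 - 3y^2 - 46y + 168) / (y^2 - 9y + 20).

(y^2 + y - 42)/(y - 5)

By polynomial division,
  y^3 - 3y^2 - 46y + 168 = (y + 6)(y^2 - 9y + 20) + (-12y + 48)
  y^2 - 9y + 20 = (-(1/12)y + 5/12)(-12y + 48) + (0)
Last nonzero remainder: -12y + 48. Dividing through by -12 gives the monic gcd y - 4.
Cancel y - 4 from numerator and denominator to get the reduced form.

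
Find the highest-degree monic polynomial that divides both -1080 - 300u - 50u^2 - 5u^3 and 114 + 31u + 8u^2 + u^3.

6 + u

Euclidean algorithm in ℚ[u]:
  -5u^3 - 50u^2 - 300u - 1080 = (-5)(u^3 + 8u^2 + 31u + 114) + (-10u^2 - 145u - 510)
  u^3 + 8u^2 + 31u + 114 = (-(1/10)u + 13/20)(-10u^2 - 145u - 510) + ((297/4)u + 891/2)
  -10u^2 - 145u - 510 = (-(40/297)u - 340/297)((297/4)u + 891/2) + (0)
Last nonzero remainder: (297/4)u + 891/2. Dividing through by 297/4 gives the monic gcd u + 6.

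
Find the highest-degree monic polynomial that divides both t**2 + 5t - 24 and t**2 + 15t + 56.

By polynomial division,
  t**2 + 5t - 24 = (t**2 + 15t + 56) + (-10t - 80)
  t**2 + 15t + 56 = (-(1/10)t - 7/10)(-10t - 80) + (0)
Last nonzero remainder: -10t - 80. Dividing through by -10 gives the monic gcd t + 8.

t + 8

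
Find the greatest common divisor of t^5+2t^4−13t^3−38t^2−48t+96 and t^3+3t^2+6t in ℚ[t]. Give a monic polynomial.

t^2+3t+6

Repeated division with remainder:
  t^5+2t^4−13t^3−38t^2−48t+96 = (t^2−t−16)(t^3+3t^2+6t) + (16t^2+48t+96)
  t^3+3t^2+6t = ((1/16)t)(16t^2+48t+96) + (0)
Last nonzero remainder: 16t^2+48t+96. Dividing through by 16 gives the monic gcd t^2+3t+6.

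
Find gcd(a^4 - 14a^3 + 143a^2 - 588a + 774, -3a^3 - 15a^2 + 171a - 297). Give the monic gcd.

a^2 - 6a + 9

By polynomial division,
  a^4 - 14a^3 + 143a^2 - 588a + 774 = (-(1/3)a + 19/3)(-3a^3 - 15a^2 + 171a - 297) + (295a^2 - 1770a + 2655)
  -3a^3 - 15a^2 + 171a - 297 = (-(3/295)a - 33/295)(295a^2 - 1770a + 2655) + (0)
Last nonzero remainder: 295a^2 - 1770a + 2655. Dividing through by 295 gives the monic gcd a^2 - 6a + 9.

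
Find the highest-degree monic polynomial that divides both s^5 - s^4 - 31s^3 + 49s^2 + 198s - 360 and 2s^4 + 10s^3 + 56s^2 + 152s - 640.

Repeated division with remainder:
  s^5 - s^4 - 31s^3 + 49s^2 + 198s - 360 = ((1/2)s - 3)(2s^4 + 10s^3 + 56s^2 + 152s - 640) + (-29s^3 + 141s^2 + 974s - 2280)
  2s^4 + 10s^3 + 56s^2 + 152s - 640 = (-(2/29)s - 572/841)(-29s^3 + 141s^2 + 974s - 2280) + ((184240/841)s^2 + (552720/841)s - 1842400/841)
  -29s^3 + 141s^2 + 974s - 2280 = (-(24389/184240)s + 47937/46060)((184240/841)s^2 + (552720/841)s - 1842400/841) + (0)
Last nonzero remainder: (184240/841)s^2 + (552720/841)s - 1842400/841. Dividing through by 184240/841 gives the monic gcd s^2 + 3s - 10.

s^2 + 3s - 10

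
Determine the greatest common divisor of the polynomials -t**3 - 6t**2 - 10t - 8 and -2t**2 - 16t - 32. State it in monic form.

t + 4

Apply the Euclidean algorithm:
  -t**3 - 6t**2 - 10t - 8 = ((1/2)t - 1)(-2t**2 - 16t - 32) + (-10t - 40)
  -2t**2 - 16t - 32 = ((1/5)t + 4/5)(-10t - 40) + (0)
Last nonzero remainder: -10t - 40. Dividing through by -10 gives the monic gcd t + 4.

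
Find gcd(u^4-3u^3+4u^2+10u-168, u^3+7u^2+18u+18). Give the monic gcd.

u+3

By polynomial division,
  u^4-3u^3+4u^2+10u-168 = (u-10)(u^3+7u^2+18u+18) + (56u^2+172u+12)
  u^3+7u^2+18u+18 = ((1/56)u+55/784)(56u^2+172u+12) + ((1121/196)u+3363/196)
  56u^2+172u+12 = ((10976/1121)u+784/1121)((1121/196)u+3363/196) + (0)
Last nonzero remainder: (1121/196)u+3363/196. Dividing through by 1121/196 gives the monic gcd u+3.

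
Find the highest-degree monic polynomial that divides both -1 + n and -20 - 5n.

Euclidean algorithm in ℚ[n]:
  n - 1 = (-1/5)(-5n - 20) + (-5)
  -5n - 20 = (n + 4)(-5) + (0)
The last nonzero remainder is the constant -5, so the polynomials are coprime and gcd = 1.

1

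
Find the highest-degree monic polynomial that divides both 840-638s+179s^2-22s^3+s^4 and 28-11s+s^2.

28-11s+s^2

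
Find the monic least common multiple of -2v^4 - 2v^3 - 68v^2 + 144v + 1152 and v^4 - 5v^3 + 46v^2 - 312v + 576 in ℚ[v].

v^5 - 2v^4 + 31v^3 - 174v^2 - 360v + 1728

Apply the Euclidean algorithm:
  -2v^4 - 2v^3 - 68v^2 + 144v + 1152 = (-2)(v^4 - 5v^3 + 46v^2 - 312v + 576) + (-12v^3 + 24v^2 - 480v + 2304)
  v^4 - 5v^3 + 46v^2 - 312v + 576 = (-(1/12)v + 1/4)(-12v^3 + 24v^2 - 480v + 2304) + (0)
Last nonzero remainder: -12v^3 + 24v^2 - 480v + 2304. Dividing through by -12 gives the monic gcd v^3 - 2v^2 + 40v - 192.
Then lcm(f, g) = f·g / gcd(f, g); expanding and making the result monic gives the answer.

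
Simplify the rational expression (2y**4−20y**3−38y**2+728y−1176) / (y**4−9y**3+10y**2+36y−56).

(2y**2−2y−84)/(y**2−4)

By polynomial division,
  2y**4−20y**3−38y**2+728y−1176 = (2)(y**4−9y**3+10y**2+36y−56) + (−2y**3−58y**2+656y−1064)
  y**4−9y**3+10y**2+36y−56 = (−(1/2)y+19)(−2y**3−58y**2+656y−1064) + (1440y**2−12960y+20160)
  −2y**3−58y**2+656y−1064 = (−(1/720)y−19/360)(1440y**2−12960y+20160) + (0)
Last nonzero remainder: 1440y**2−12960y+20160. Dividing through by 1440 gives the monic gcd y**2−9y+14.
Cancel y**2−9y+14 from numerator and denominator to get the reduced form.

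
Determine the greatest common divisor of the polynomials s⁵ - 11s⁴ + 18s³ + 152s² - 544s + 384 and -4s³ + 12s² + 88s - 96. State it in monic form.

Apply the Euclidean algorithm:
  s⁵ - 11s⁴ + 18s³ + 152s² - 544s + 384 = (-(1/4)s² + 2s - 4)(-4s³ + 12s² + 88s - 96) + (0)
Last nonzero remainder: -4s³ + 12s² + 88s - 96. Dividing through by -4 gives the monic gcd s³ - 3s² - 22s + 24.

s³ - 3s² - 22s + 24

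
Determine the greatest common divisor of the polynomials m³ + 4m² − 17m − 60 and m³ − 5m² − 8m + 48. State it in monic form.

m² − m − 12

Euclidean algorithm in ℚ[m]:
  m³ + 4m² − 17m − 60 = (m³ − 5m² − 8m + 48) + (9m² − 9m − 108)
  m³ − 5m² − 8m + 48 = ((1/9)m − 4/9)(9m² − 9m − 108) + (0)
Last nonzero remainder: 9m² − 9m − 108. Dividing through by 9 gives the monic gcd m² − m − 12.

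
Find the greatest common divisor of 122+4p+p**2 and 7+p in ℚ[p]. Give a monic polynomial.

1

By polynomial division,
  p**2+4p+122 = (p-3)(p+7) + (143)
  p+7 = ((1/143)p+7/143)(143) + (0)
The last nonzero remainder is the constant 143, so the polynomials are coprime and gcd = 1.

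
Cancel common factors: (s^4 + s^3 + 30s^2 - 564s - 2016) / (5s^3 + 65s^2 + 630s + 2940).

Repeated division with remainder:
  s^4 + s^3 + 30s^2 - 564s - 2016 = ((1/5)s - 12/5)(5s^3 + 65s^2 + 630s + 2940) + (60s^2 + 360s + 5040)
  5s^3 + 65s^2 + 630s + 2940 = ((1/12)s + 7/12)(60s^2 + 360s + 5040) + (0)
Last nonzero remainder: 60s^2 + 360s + 5040. Dividing through by 60 gives the monic gcd s^2 + 6s + 84.
Cancel s^2 + 6s + 84 from numerator and denominator to get the reduced form.

(s^2 - 5s - 24)/(5s + 35)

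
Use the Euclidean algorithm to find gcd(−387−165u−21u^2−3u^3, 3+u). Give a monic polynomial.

3+u

By polynomial division,
  −3u^3−21u^2−165u−387 = (−3u^2−12u−129)(u+3) + (0)
The last nonzero remainder u+3 is already monic.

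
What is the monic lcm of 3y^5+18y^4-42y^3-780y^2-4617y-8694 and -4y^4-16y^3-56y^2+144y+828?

y^6+3y^5-32y^4-218y^3-759y^2+1719y+8694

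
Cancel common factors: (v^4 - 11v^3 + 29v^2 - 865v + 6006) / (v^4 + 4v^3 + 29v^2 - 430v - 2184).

(v - 11)/(v + 4)

By polynomial division,
  v^4 - 11v^3 + 29v^2 - 865v + 6006 = (v^4 + 4v^3 + 29v^2 - 430v - 2184) + (-15v^3 - 435v + 8190)
  v^4 + 4v^3 + 29v^2 - 430v - 2184 = (-(1/15)v - 4/15)(-15v^3 - 435v + 8190) + (0)
Last nonzero remainder: -15v^3 - 435v + 8190. Dividing through by -15 gives the monic gcd v^3 + 29v - 546.
Cancel v^3 + 29v - 546 from numerator and denominator to get the reduced form.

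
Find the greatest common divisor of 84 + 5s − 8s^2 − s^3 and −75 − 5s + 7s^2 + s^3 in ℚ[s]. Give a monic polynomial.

Repeated division with remainder:
  −s^3 − 8s^2 + 5s + 84 = (−1)(s^3 + 7s^2 − 5s − 75) + (−s^2 + 9)
  s^3 + 7s^2 − 5s − 75 = (−s − 7)(−s^2 + 9) + (4s − 12)
  −s^2 + 9 = (−(1/4)s − 3/4)(4s − 12) + (0)
Last nonzero remainder: 4s − 12. Dividing through by 4 gives the monic gcd s − 3.

−3 + s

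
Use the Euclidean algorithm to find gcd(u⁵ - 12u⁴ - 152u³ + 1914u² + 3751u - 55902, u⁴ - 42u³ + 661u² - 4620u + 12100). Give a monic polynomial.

u² - 22u + 121

Apply the Euclidean algorithm:
  u⁵ - 12u⁴ - 152u³ + 1914u² + 3751u - 55902 = (u + 30)(u⁴ - 42u³ + 661u² - 4620u + 12100) + (447u³ - 13296u² + 130251u - 418902)
  u⁴ - 42u³ + 661u² - 4620u + 12100 = ((1/447)u - 1826/66603)(447u³ - 13296u² + 130251u - 418902) + ((112896/22201)u² - (2483712/22201)u + 13660416/22201)
  447u³ - 13296u² + 130251u - 418902 = ((3307949/37632)u - 12809977/18816)((112896/22201)u² - (2483712/22201)u + 13660416/22201) + (0)
Last nonzero remainder: (112896/22201)u² - (2483712/22201)u + 13660416/22201. Dividing through by 112896/22201 gives the monic gcd u² - 22u + 121.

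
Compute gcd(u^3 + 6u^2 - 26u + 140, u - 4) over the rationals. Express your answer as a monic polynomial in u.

1

Apply the Euclidean algorithm:
  u^3 + 6u^2 - 26u + 140 = (u^2 + 10u + 14)(u - 4) + (196)
  u - 4 = ((1/196)u - 1/49)(196) + (0)
The last nonzero remainder is the constant 196, so the polynomials are coprime and gcd = 1.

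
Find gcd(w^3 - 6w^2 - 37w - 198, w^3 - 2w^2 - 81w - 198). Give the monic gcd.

Apply the Euclidean algorithm:
  w^3 - 6w^2 - 37w - 198 = (w^3 - 2w^2 - 81w - 198) + (-4w^2 + 44w)
  w^3 - 2w^2 - 81w - 198 = (-(1/4)w - 9/4)(-4w^2 + 44w) + (18w - 198)
  -4w^2 + 44w = (-(2/9)w)(18w - 198) + (0)
Last nonzero remainder: 18w - 198. Dividing through by 18 gives the monic gcd w - 11.

w - 11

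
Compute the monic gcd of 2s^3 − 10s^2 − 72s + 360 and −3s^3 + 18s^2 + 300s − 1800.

Repeated division with remainder:
  2s^3 − 10s^2 − 72s + 360 = (−2/3)(−3s^3 + 18s^2 + 300s − 1800) + (2s^2 + 128s − 840)
  −3s^3 + 18s^2 + 300s − 1800 = (−(3/2)s + 105)(2s^2 + 128s − 840) + (−14400s + 86400)
  2s^2 + 128s − 840 = (−(1/7200)s − 7/720)(−14400s + 86400) + (0)
Last nonzero remainder: −14400s + 86400. Dividing through by −14400 gives the monic gcd s − 6.

s − 6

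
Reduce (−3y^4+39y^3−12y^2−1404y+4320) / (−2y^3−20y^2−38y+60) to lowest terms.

(3y^3−57y^2+354y−720)/(2y^2+8y−10)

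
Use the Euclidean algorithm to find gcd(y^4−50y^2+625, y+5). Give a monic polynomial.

Euclidean algorithm in ℚ[y]:
  y^4−50y^2+625 = (y^3−5y^2−25y+125)(y+5) + (0)
The last nonzero remainder y+5 is already monic.

y+5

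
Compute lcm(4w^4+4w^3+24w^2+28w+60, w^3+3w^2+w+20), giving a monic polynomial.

By polynomial division,
  4w^4+4w^3+24w^2+28w+60 = (4w-8)(w^3+3w^2+w+20) + (44w^2-44w+220)
  w^3+3w^2+w+20 = ((1/44)w+1/11)(44w^2-44w+220) + (0)
Last nonzero remainder: 44w^2-44w+220. Dividing through by 44 gives the monic gcd w^2-w+5.
Then lcm(f, g) = f·g / gcd(f, g); expanding and making the result monic gives the answer.

w^5+5w^4+10w^3+31w^2+43w+60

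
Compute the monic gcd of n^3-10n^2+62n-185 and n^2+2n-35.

By polynomial division,
  n^3-10n^2+62n-185 = (n-12)(n^2+2n-35) + (121n-605)
  n^2+2n-35 = ((1/121)n+7/121)(121n-605) + (0)
Last nonzero remainder: 121n-605. Dividing through by 121 gives the monic gcd n-5.

n-5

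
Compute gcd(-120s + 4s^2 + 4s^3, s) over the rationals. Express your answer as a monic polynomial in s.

s

Repeated division with remainder:
  4s^3 + 4s^2 - 120s = (4s^2 + 4s - 120)(s) + (0)
The last nonzero remainder s is already monic.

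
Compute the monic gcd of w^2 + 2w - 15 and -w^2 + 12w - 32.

1

By polynomial division,
  w^2 + 2w - 15 = (-1)(-w^2 + 12w - 32) + (14w - 47)
  -w^2 + 12w - 32 = (-(1/14)w + 121/196)(14w - 47) + (-585/196)
  14w - 47 = (-(2744/585)w + 9212/585)(-585/196) + (0)
The last nonzero remainder is the constant -585/196, so the polynomials are coprime and gcd = 1.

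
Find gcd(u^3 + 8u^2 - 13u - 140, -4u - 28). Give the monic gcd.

u + 7

By polynomial division,
  u^3 + 8u^2 - 13u - 140 = (-(1/4)u^2 - (1/4)u + 5)(-4u - 28) + (0)
Last nonzero remainder: -4u - 28. Dividing through by -4 gives the monic gcd u + 7.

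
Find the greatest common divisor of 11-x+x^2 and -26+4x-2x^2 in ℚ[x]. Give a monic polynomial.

By polynomial division,
  x^2-x+11 = (-1/2)(-2x^2+4x-26) + (x-2)
  -2x^2+4x-26 = (-2x)(x-2) + (-26)
  x-2 = (-(1/26)x+1/13)(-26) + (0)
The last nonzero remainder is the constant -26, so the polynomials are coprime and gcd = 1.

1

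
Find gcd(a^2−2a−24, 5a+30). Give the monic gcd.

Euclidean algorithm in ℚ[a]:
  a^2−2a−24 = ((1/5)a−8/5)(5a+30) + (24)
  5a+30 = ((5/24)a+5/4)(24) + (0)
The last nonzero remainder is the constant 24, so the polynomials are coprime and gcd = 1.

1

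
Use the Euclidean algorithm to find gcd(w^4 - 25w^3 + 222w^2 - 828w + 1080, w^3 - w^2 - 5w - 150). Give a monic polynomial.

Repeated division with remainder:
  w^4 - 25w^3 + 222w^2 - 828w + 1080 = (w - 24)(w^3 - w^2 - 5w - 150) + (203w^2 - 798w - 2520)
  w^3 - w^2 - 5w - 150 = ((1/203)w + 85/5887)(203w^2 - 798w - 2520) + ((15925/841)w - 95550/841)
  203w^2 - 798w - 2520 = ((24389/2275)w + 10092/455)((15925/841)w - 95550/841) + (0)
Last nonzero remainder: (15925/841)w - 95550/841. Dividing through by 15925/841 gives the monic gcd w - 6.

w - 6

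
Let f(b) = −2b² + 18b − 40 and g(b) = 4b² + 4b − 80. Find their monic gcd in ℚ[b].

b − 4

Repeated division with remainder:
  −2b² + 18b − 40 = (−1/2)(4b² + 4b − 80) + (20b − 80)
  4b² + 4b − 80 = ((1/5)b + 1)(20b − 80) + (0)
Last nonzero remainder: 20b − 80. Dividing through by 20 gives the monic gcd b − 4.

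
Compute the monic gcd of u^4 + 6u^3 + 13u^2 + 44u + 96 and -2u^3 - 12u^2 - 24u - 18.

Euclidean algorithm in ℚ[u]:
  u^4 + 6u^3 + 13u^2 + 44u + 96 = (-(1/2)u)(-2u^3 - 12u^2 - 24u - 18) + (u^2 + 35u + 96)
  -2u^3 - 12u^2 - 24u - 18 = (-2u + 58)(u^2 + 35u + 96) + (-1862u - 5586)
  u^2 + 35u + 96 = (-(1/1862)u - 16/931)(-1862u - 5586) + (0)
Last nonzero remainder: -1862u - 5586. Dividing through by -1862 gives the monic gcd u + 3.

u + 3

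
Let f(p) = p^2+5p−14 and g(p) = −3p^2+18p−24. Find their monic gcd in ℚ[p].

Euclidean algorithm in ℚ[p]:
  p^2+5p−14 = (−1/3)(−3p^2+18p−24) + (11p−22)
  −3p^2+18p−24 = (−(3/11)p+12/11)(11p−22) + (0)
Last nonzero remainder: 11p−22. Dividing through by 11 gives the monic gcd p−2.

p−2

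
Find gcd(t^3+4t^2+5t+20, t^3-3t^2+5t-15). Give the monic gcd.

By polynomial division,
  t^3+4t^2+5t+20 = (t^3-3t^2+5t-15) + (7t^2+35)
  t^3-3t^2+5t-15 = ((1/7)t-3/7)(7t^2+35) + (0)
Last nonzero remainder: 7t^2+35. Dividing through by 7 gives the monic gcd t^2+5.

t^2+5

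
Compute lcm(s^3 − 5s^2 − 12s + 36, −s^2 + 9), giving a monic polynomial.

Euclidean algorithm in ℚ[s]:
  s^3 − 5s^2 − 12s + 36 = (−s + 5)(−s^2 + 9) + (−3s − 9)
  −s^2 + 9 = ((1/3)s − 1)(−3s − 9) + (0)
Last nonzero remainder: −3s − 9. Dividing through by −3 gives the monic gcd s + 3.
Then lcm(f, g) = f·g / gcd(f, g); expanding and making the result monic gives the answer.

s^4 − 8s^3 + 3s^2 + 72s − 108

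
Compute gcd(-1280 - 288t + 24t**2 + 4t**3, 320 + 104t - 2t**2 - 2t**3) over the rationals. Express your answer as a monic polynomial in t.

Repeated division with remainder:
  4t**3 + 24t**2 - 288t - 1280 = (-2)(-2t**3 - 2t**2 + 104t + 320) + (20t**2 - 80t - 640)
  -2t**3 - 2t**2 + 104t + 320 = (-(1/10)t - 1/2)(20t**2 - 80t - 640) + (0)
Last nonzero remainder: 20t**2 - 80t - 640. Dividing through by 20 gives the monic gcd t**2 - 4t - 32.

-32 - 4t + t**2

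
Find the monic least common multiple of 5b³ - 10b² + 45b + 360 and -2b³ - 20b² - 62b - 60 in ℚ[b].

b⁵ + 5b⁴ + 5b³ + 115b² + 594b + 720

Repeated division with remainder:
  5b³ - 10b² + 45b + 360 = (-5/2)(-2b³ - 20b² - 62b - 60) + (-60b² - 110b + 210)
  -2b³ - 20b² - 62b - 60 = ((1/30)b + 49/180)(-60b² - 110b + 210) + (-(703/18)b - 703/6)
  -60b² - 110b + 210 = ((1080/703)b - 1260/703)(-(703/18)b - 703/6) + (0)
Last nonzero remainder: -(703/18)b - 703/6. Dividing through by -703/18 gives the monic gcd b + 3.
Then lcm(f, g) = f·g / gcd(f, g); expanding and making the result monic gives the answer.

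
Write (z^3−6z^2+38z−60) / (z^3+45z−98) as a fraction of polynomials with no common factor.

Repeated division with remainder:
  z^3−6z^2+38z−60 = (z^3+45z−98) + (−6z^2−7z+38)
  z^3+45z−98 = (−(1/6)z+7/36)(−6z^2−7z+38) + ((1897/36)z−1897/18)
  −6z^2−7z+38 = (−(216/1897)z−684/1897)((1897/36)z−1897/18) + (0)
Last nonzero remainder: (1897/36)z−1897/18. Dividing through by 1897/36 gives the monic gcd z−2.
Cancel z−2 from numerator and denominator to get the reduced form.

(z^2−4z+30)/(z^2+2z+49)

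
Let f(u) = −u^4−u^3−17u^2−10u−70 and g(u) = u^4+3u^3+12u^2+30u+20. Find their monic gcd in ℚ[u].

u^2+10

Repeated division with remainder:
  −u^4−u^3−17u^2−10u−70 = (−1)(u^4+3u^3+12u^2+30u+20) + (2u^3−5u^2+20u−50)
  u^4+3u^3+12u^2+30u+20 = ((1/2)u+11/4)(2u^3−5u^2+20u−50) + ((63/4)u^2+315/2)
  2u^3−5u^2+20u−50 = ((8/63)u−20/63)((63/4)u^2+315/2) + (0)
Last nonzero remainder: (63/4)u^2+315/2. Dividing through by 63/4 gives the monic gcd u^2+10.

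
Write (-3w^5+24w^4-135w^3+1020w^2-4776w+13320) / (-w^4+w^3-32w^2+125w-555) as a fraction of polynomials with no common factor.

(3w^3-36w^2+168w-360)/(w^2-5w+15)

By polynomial division,
  -3w^5+24w^4-135w^3+1020w^2-4776w+13320 = (3w-21)(-w^4+w^3-32w^2+125w-555) + (-18w^3-27w^2-486w+1665)
  -w^4+w^3-32w^2+125w-555 = ((1/18)w-5/36)(-18w^3-27w^2-486w+1665) + (-(35/4)w^2-35w-1295/4)
  -18w^3-27w^2-486w+1665 = ((72/35)w-36/7)(-(35/4)w^2-35w-1295/4) + (0)
Last nonzero remainder: -(35/4)w^2-35w-1295/4. Dividing through by -35/4 gives the monic gcd w^2+4w+37.
Cancel w^2+4w+37 from numerator and denominator to get the reduced form.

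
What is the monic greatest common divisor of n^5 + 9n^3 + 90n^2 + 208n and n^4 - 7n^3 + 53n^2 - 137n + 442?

n^2 - 5n + 26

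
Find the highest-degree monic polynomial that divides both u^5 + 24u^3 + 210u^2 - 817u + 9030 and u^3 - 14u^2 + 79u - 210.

u^2 - 7u + 30

Euclidean algorithm in ℚ[u]:
  u^5 + 24u^3 + 210u^2 - 817u + 9030 = (u^2 + 14u + 141)(u^3 - 14u^2 + 79u - 210) + (1288u^2 - 9016u + 38640)
  u^3 - 14u^2 + 79u - 210 = ((1/1288)u - 1/184)(1288u^2 - 9016u + 38640) + (0)
Last nonzero remainder: 1288u^2 - 9016u + 38640. Dividing through by 1288 gives the monic gcd u^2 - 7u + 30.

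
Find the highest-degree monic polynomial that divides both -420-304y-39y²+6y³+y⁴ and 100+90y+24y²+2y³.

10+7y+y²

Repeated division with remainder:
  y⁴+6y³-39y²-304y-420 = ((1/2)y-3)(2y³+24y²+90y+100) + (-12y²-84y-120)
  2y³+24y²+90y+100 = (-(1/6)y-5/6)(-12y²-84y-120) + (0)
Last nonzero remainder: -12y²-84y-120. Dividing through by -12 gives the monic gcd y²+7y+10.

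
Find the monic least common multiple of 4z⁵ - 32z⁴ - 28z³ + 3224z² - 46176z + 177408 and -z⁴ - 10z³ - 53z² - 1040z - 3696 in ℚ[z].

Euclidean algorithm in ℚ[z]:
  4z⁵ - 32z⁴ - 28z³ + 3224z² - 46176z + 177408 = (-4z + 72)(-z⁴ - 10z³ - 53z² - 1040z - 3696) + (480z³ + 2880z² + 13920z + 443520)
  -z⁴ - 10z³ - 53z² - 1040z - 3696 = (-(1/480)z - 1/120)(480z³ + 2880z² + 13920z + 443520) + (0)
Last nonzero remainder: 480z³ + 2880z² + 13920z + 443520. Dividing through by 480 gives the monic gcd z³ + 6z² + 29z + 924.
Then lcm(f, g) = f·g / gcd(f, g); expanding and making the result monic gives the answer.

z⁶ - 4z⁵ - 39z⁴ + 778z³ - 8320z² - 1824z + 177408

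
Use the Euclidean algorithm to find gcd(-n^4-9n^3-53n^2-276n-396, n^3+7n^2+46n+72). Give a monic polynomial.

Apply the Euclidean algorithm:
  -n^4-9n^3-53n^2-276n-396 = (-n-2)(n^3+7n^2+46n+72) + (7n^2-112n-252)
  n^3+7n^2+46n+72 = ((1/7)n+23/7)(7n^2-112n-252) + (450n+900)
  7n^2-112n-252 = ((7/450)n-7/25)(450n+900) + (0)
Last nonzero remainder: 450n+900. Dividing through by 450 gives the monic gcd n+2.

n+2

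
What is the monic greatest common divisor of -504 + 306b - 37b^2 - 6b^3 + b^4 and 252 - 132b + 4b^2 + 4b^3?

-21 + 4b + b^2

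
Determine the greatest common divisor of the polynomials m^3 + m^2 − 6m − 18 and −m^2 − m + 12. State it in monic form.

m − 3

Apply the Euclidean algorithm:
  m^3 + m^2 − 6m − 18 = (−m)(−m^2 − m + 12) + (6m − 18)
  −m^2 − m + 12 = (−(1/6)m − 2/3)(6m − 18) + (0)
Last nonzero remainder: 6m − 18. Dividing through by 6 gives the monic gcd m − 3.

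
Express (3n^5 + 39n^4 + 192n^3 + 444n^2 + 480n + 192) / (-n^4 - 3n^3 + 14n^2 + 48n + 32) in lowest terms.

(-3n^2 - 18n - 24)/(n - 4)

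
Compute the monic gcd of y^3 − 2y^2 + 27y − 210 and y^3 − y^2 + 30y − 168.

y^2 + 3y + 42

By polynomial division,
  y^3 − 2y^2 + 27y − 210 = (y^3 − y^2 + 30y − 168) + (−y^2 − 3y − 42)
  y^3 − y^2 + 30y − 168 = (−y + 4)(−y^2 − 3y − 42) + (0)
Last nonzero remainder: −y^2 − 3y − 42. Dividing through by −1 gives the monic gcd y^2 + 3y + 42.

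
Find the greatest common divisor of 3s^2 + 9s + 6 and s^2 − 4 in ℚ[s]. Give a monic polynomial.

By polynomial division,
  3s^2 + 9s + 6 = (3)(s^2 − 4) + (9s + 18)
  s^2 − 4 = ((1/9)s − 2/9)(9s + 18) + (0)
Last nonzero remainder: 9s + 18. Dividing through by 9 gives the monic gcd s + 2.

s + 2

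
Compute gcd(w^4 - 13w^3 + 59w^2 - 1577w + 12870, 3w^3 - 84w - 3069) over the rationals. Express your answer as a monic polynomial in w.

Repeated division with remainder:
  w^4 - 13w^3 + 59w^2 - 1577w + 12870 = ((1/3)w - 13/3)(3w^3 - 84w - 3069) + (87w^2 - 918w - 429)
  3w^3 - 84w - 3069 = ((1/29)w + 306/841)(87w^2 - 918w - 429) + ((222705/841)w - 2449755/841)
  87w^2 - 918w - 429 = ((24389/74235)w + 10933/74235)((222705/841)w - 2449755/841) + (0)
Last nonzero remainder: (222705/841)w - 2449755/841. Dividing through by 222705/841 gives the monic gcd w - 11.

w - 11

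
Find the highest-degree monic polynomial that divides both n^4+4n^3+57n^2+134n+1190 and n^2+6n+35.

n^2+6n+35

Euclidean algorithm in ℚ[n]:
  n^4+4n^3+57n^2+134n+1190 = (n^2−2n+34)(n^2+6n+35) + (0)
The last nonzero remainder n^2+6n+35 is already monic.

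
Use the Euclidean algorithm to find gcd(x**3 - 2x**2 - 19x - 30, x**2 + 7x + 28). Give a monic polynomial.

By polynomial division,
  x**3 - 2x**2 - 19x - 30 = (x - 9)(x**2 + 7x + 28) + (16x + 222)
  x**2 + 7x + 28 = ((1/16)x - 55/128)(16x + 222) + (7897/64)
  16x + 222 = ((1024/7897)x + 14208/7897)(7897/64) + (0)
The last nonzero remainder is the constant 7897/64, so the polynomials are coprime and gcd = 1.

1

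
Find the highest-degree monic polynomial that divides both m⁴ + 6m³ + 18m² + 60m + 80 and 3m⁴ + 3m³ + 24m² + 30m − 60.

m³ + 2m² + 10m + 20

Euclidean algorithm in ℚ[m]:
  m⁴ + 6m³ + 18m² + 60m + 80 = (1/3)(3m⁴ + 3m³ + 24m² + 30m − 60) + (5m³ + 10m² + 50m + 100)
  3m⁴ + 3m³ + 24m² + 30m − 60 = ((3/5)m − 3/5)(5m³ + 10m² + 50m + 100) + (0)
Last nonzero remainder: 5m³ + 10m² + 50m + 100. Dividing through by 5 gives the monic gcd m³ + 2m² + 10m + 20.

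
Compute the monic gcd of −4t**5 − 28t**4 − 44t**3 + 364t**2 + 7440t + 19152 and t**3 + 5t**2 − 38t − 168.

Repeated division with remainder:
  −4t**5 − 28t**4 − 44t**3 + 364t**2 + 7440t + 19152 = (−4t**2 − 8t − 156)(t**3 + 5t**2 − 38t − 168) + (168t**2 + 168t − 7056)
  t**3 + 5t**2 − 38t − 168 = ((1/168)t + 1/42)(168t**2 + 168t − 7056) + (0)
Last nonzero remainder: 168t**2 + 168t − 7056. Dividing through by 168 gives the monic gcd t**2 + t − 42.

t**2 + t − 42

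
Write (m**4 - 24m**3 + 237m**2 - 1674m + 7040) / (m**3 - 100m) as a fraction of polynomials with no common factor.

Euclidean algorithm in ℚ[m]:
  m**4 - 24m**3 + 237m**2 - 1674m + 7040 = (m - 24)(m**3 - 100m) + (337m**2 - 4074m + 7040)
  m**3 - 100m = ((1/337)m + 4074/113569)(337m**2 - 4074m + 7040) + ((2868096/113569)m - 28680960/113569)
  337m**2 - 4074m + 7040 = ((38272753/2868096)m - 113569/4074)((2868096/113569)m - 28680960/113569) + (0)
Last nonzero remainder: (2868096/113569)m - 28680960/113569. Dividing through by 2868096/113569 gives the monic gcd m - 10.
Cancel m - 10 from numerator and denominator to get the reduced form.

(m**3 - 14m**2 + 97m - 704)/(m**2 + 10m)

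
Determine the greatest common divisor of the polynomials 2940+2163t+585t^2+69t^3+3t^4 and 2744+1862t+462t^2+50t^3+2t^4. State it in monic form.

196+105t+18t^2+t^3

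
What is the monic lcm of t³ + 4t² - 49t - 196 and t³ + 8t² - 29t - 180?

Apply the Euclidean algorithm:
  t³ + 4t² - 49t - 196 = (t³ + 8t² - 29t - 180) + (-4t² - 20t - 16)
  t³ + 8t² - 29t - 180 = (-(1/4)t - 3/4)(-4t² - 20t - 16) + (-48t - 192)
  -4t² - 20t - 16 = ((1/12)t + 1/12)(-48t - 192) + (0)
Last nonzero remainder: -48t - 192. Dividing through by -48 gives the monic gcd t + 4.
Then lcm(f, g) = f·g / gcd(f, g); expanding and making the result monic gives the answer.

t⁵ + 8t⁴ - 78t³ - 572t² + 1421t + 8820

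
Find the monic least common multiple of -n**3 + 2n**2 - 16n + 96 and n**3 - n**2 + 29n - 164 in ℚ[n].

Euclidean algorithm in ℚ[n]:
  -n**3 + 2n**2 - 16n + 96 = (-1)(n**3 - n**2 + 29n - 164) + (n**2 + 13n - 68)
  n**3 - n**2 + 29n - 164 = (n - 14)(n**2 + 13n - 68) + (279n - 1116)
  n**2 + 13n - 68 = ((1/279)n + 17/279)(279n - 1116) + (0)
Last nonzero remainder: 279n - 1116. Dividing through by 279 gives the monic gcd n - 4.
Then lcm(f, g) = f·g / gcd(f, g); expanding and making the result monic gives the answer.

n**5 + n**4 + 51n**3 - 130n**2 + 368n - 3936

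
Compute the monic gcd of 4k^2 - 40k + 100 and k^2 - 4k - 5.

Repeated division with remainder:
  4k^2 - 40k + 100 = (4)(k^2 - 4k - 5) + (-24k + 120)
  k^2 - 4k - 5 = (-(1/24)k - 1/24)(-24k + 120) + (0)
Last nonzero remainder: -24k + 120. Dividing through by -24 gives the monic gcd k - 5.

k - 5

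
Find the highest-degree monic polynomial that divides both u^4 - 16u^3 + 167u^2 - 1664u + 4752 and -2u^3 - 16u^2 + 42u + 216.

Apply the Euclidean algorithm:
  u^4 - 16u^3 + 167u^2 - 1664u + 4752 = (-(1/2)u + 12)(-2u^3 - 16u^2 + 42u + 216) + (380u^2 - 2060u + 2160)
  -2u^3 - 16u^2 + 42u + 216 = (-(1/190)u - 51/722)(380u^2 - 2060u + 2160) + (-(33264/361)u + 133056/361)
  380u^2 - 2060u + 2160 = (-(34295/8316)u + 1805/308)(-(33264/361)u + 133056/361) + (0)
Last nonzero remainder: -(33264/361)u + 133056/361. Dividing through by -33264/361 gives the monic gcd u - 4.

u - 4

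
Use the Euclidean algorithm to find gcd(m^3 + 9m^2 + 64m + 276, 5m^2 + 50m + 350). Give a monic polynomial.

1

By polynomial division,
  m^3 + 9m^2 + 64m + 276 = ((1/5)m - 1/5)(5m^2 + 50m + 350) + (4m + 346)
  5m^2 + 50m + 350 = ((5/4)m - 765/8)(4m + 346) + (133745/4)
  4m + 346 = ((16/133745)m + 1384/133745)(133745/4) + (0)
The last nonzero remainder is the constant 133745/4, so the polynomials are coprime and gcd = 1.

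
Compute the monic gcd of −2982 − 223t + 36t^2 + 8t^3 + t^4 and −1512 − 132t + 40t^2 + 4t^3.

−42 + t + t^2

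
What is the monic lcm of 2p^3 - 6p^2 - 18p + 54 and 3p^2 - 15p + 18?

Euclidean algorithm in ℚ[p]:
  2p^3 - 6p^2 - 18p + 54 = ((2/3)p + 4/3)(3p^2 - 15p + 18) + (-10p + 30)
  3p^2 - 15p + 18 = (-(3/10)p + 3/5)(-10p + 30) + (0)
Last nonzero remainder: -10p + 30. Dividing through by -10 gives the monic gcd p - 3.
Then lcm(f, g) = f·g / gcd(f, g); expanding and making the result monic gives the answer.

p^4 - 5p^3 - 3p^2 + 45p - 54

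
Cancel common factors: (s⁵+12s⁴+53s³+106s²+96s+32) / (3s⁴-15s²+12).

Euclidean algorithm in ℚ[s]:
  s⁵+12s⁴+53s³+106s²+96s+32 = ((1/3)s+4)(3s⁴-15s²+12) + (58s³+166s²+92s-16)
  3s⁴-15s²+12 = ((3/58)s-249/1682)(58s³+166s²+92s-16) + ((4050/841)s²+(12150/841)s+8100/841)
  58s³+166s²+92s-16 = ((24389/2025)s-3364/2025)((4050/841)s²+(12150/841)s+8100/841) + (0)
Last nonzero remainder: (4050/841)s²+(12150/841)s+8100/841. Dividing through by 4050/841 gives the monic gcd s²+3s+2.
Cancel s²+3s+2 from numerator and denominator to get the reduced form.

(s³+9s²+24s+16)/(3s²-9s+6)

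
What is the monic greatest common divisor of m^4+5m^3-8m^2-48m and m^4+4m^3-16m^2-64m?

By polynomial division,
  m^4+5m^3-8m^2-48m = (m^4+4m^3-16m^2-64m) + (m^3+8m^2+16m)
  m^4+4m^3-16m^2-64m = (m-4)(m^3+8m^2+16m) + (0)
The last nonzero remainder m^3+8m^2+16m is already monic.

m^3+8m^2+16m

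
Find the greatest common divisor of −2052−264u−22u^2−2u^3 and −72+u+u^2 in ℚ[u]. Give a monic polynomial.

9+u

Apply the Euclidean algorithm:
  −2u^3−22u^2−264u−2052 = (−2u−20)(u^2+u−72) + (−388u−3492)
  u^2+u−72 = (−(1/388)u+2/97)(−388u−3492) + (0)
Last nonzero remainder: −388u−3492. Dividing through by −388 gives the monic gcd u+9.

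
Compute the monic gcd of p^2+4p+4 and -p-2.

Repeated division with remainder:
  p^2+4p+4 = (-p-2)(-p-2) + (0)
Last nonzero remainder: -p-2. Dividing through by -1 gives the monic gcd p+2.

p+2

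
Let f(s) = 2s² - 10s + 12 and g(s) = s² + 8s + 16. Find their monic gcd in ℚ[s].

1

Euclidean algorithm in ℚ[s]:
  2s² - 10s + 12 = (2)(s² + 8s + 16) + (-26s - 20)
  s² + 8s + 16 = (-(1/26)s - 47/169)(-26s - 20) + (1764/169)
  -26s - 20 = (-(2197/882)s - 845/441)(1764/169) + (0)
The last nonzero remainder is the constant 1764/169, so the polynomials are coprime and gcd = 1.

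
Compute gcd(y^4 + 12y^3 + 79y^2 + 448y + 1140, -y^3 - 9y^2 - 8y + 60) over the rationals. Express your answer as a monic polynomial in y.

y^2 + 11y + 30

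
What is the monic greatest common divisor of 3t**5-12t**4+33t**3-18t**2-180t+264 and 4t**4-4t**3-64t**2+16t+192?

By polynomial division,
  3t**5-12t**4+33t**3-18t**2-180t+264 = ((3/4)t-9/4)(4t**4-4t**3-64t**2+16t+192) + (72t**3-174t**2-288t+696)
  4t**4-4t**3-64t**2+16t+192 = ((1/18)t+17/216)(72t**3-174t**2-288t+696) + (-(1235/36)t**2+1235/9)
  72t**3-174t**2-288t+696 = (-(2592/1235)t+6264/1235)(-(1235/36)t**2+1235/9) + (0)
Last nonzero remainder: -(1235/36)t**2+1235/9. Dividing through by -1235/36 gives the monic gcd t**2-4.

t**2-4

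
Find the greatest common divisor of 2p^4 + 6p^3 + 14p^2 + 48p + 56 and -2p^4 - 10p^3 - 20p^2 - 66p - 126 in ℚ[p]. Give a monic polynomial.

Euclidean algorithm in ℚ[p]:
  2p^4 + 6p^3 + 14p^2 + 48p + 56 = (-1)(-2p^4 - 10p^3 - 20p^2 - 66p - 126) + (-4p^3 - 6p^2 - 18p - 70)
  -2p^4 - 10p^3 - 20p^2 - 66p - 126 = ((1/2)p + 7/4)(-4p^3 - 6p^2 - 18p - 70) + (-(1/2)p^2 + (1/2)p - 7/2)
  -4p^3 - 6p^2 - 18p - 70 = (8p + 20)(-(1/2)p^2 + (1/2)p - 7/2) + (0)
Last nonzero remainder: -(1/2)p^2 + (1/2)p - 7/2. Dividing through by -1/2 gives the monic gcd p^2 - p + 7.

p^2 - p + 7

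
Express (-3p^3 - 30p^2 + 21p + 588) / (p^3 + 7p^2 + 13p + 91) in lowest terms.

(-3p^2 - 9p + 84)/(p^2 + 13)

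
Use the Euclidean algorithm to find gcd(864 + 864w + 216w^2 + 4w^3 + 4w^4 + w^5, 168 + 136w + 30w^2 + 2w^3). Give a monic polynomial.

Repeated division with remainder:
  w^5 + 4w^4 + 4w^3 + 216w^2 + 864w + 864 = ((1/2)w^2 − (11/2)w + 101/2)(2w^3 + 30w^2 + 136w + 168) + (−635w^2 − 5080w − 7620)
  2w^3 + 30w^2 + 136w + 168 = (−(2/635)w − 14/635)(−635w^2 − 5080w − 7620) + (0)
Last nonzero remainder: −635w^2 − 5080w − 7620. Dividing through by −635 gives the monic gcd w^2 + 8w + 12.

12 + 8w + w^2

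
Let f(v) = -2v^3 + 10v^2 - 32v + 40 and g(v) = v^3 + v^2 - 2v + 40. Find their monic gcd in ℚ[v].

v^2 - 3v + 10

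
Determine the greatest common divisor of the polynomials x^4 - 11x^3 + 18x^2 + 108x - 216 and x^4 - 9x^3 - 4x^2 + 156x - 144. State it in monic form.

x^2 - 12x + 36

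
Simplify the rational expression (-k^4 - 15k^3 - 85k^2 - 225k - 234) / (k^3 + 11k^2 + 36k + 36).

(-k^2 - 6k - 13)/(k + 2)

Apply the Euclidean algorithm:
  -k^4 - 15k^3 - 85k^2 - 225k - 234 = (-k - 4)(k^3 + 11k^2 + 36k + 36) + (-5k^2 - 45k - 90)
  k^3 + 11k^2 + 36k + 36 = (-(1/5)k - 2/5)(-5k^2 - 45k - 90) + (0)
Last nonzero remainder: -5k^2 - 45k - 90. Dividing through by -5 gives the monic gcd k^2 + 9k + 18.
Cancel k^2 + 9k + 18 from numerator and denominator to get the reduced form.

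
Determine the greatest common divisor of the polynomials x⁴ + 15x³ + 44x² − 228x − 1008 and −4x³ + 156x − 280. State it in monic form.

x + 7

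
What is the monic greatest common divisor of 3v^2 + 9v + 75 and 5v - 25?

1

By polynomial division,
  3v^2 + 9v + 75 = ((3/5)v + 24/5)(5v - 25) + (195)
  5v - 25 = ((1/39)v - 5/39)(195) + (0)
The last nonzero remainder is the constant 195, so the polynomials are coprime and gcd = 1.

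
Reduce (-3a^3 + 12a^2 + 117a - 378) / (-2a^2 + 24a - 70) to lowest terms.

Apply the Euclidean algorithm:
  -3a^3 + 12a^2 + 117a - 378 = ((3/2)a + 12)(-2a^2 + 24a - 70) + (-66a + 462)
  -2a^2 + 24a - 70 = ((1/33)a - 5/33)(-66a + 462) + (0)
Last nonzero remainder: -66a + 462. Dividing through by -66 gives the monic gcd a - 7.
Cancel a - 7 from numerator and denominator to get the reduced form.

(3a^2 + 9a - 54)/(2a - 10)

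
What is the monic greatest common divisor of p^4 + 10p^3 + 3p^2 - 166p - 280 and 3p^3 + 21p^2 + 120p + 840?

By polynomial division,
  p^4 + 10p^3 + 3p^2 - 166p - 280 = ((1/3)p + 1)(3p^3 + 21p^2 + 120p + 840) + (-58p^2 - 566p - 1120)
  3p^3 + 21p^2 + 120p + 840 = (-(3/58)p + 120/841)(-58p^2 - 566p - 1120) + ((120120/841)p + 840840/841)
  -58p^2 - 566p - 1120 = (-(24389/60060)p - 3364/3003)((120120/841)p + 840840/841) + (0)
Last nonzero remainder: (120120/841)p + 840840/841. Dividing through by 120120/841 gives the monic gcd p + 7.

p + 7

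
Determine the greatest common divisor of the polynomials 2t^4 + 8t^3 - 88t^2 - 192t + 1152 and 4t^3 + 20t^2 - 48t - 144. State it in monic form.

t + 6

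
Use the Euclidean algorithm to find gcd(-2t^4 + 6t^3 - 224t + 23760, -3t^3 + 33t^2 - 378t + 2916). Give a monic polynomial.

t^2 - 2t + 108

Euclidean algorithm in ℚ[t]:
  -2t^4 + 6t^3 - 224t + 23760 = ((2/3)t + 16/3)(-3t^3 + 33t^2 - 378t + 2916) + (76t^2 - 152t + 8208)
  -3t^3 + 33t^2 - 378t + 2916 = (-(3/76)t + 27/76)(76t^2 - 152t + 8208) + (0)
Last nonzero remainder: 76t^2 - 152t + 8208. Dividing through by 76 gives the monic gcd t^2 - 2t + 108.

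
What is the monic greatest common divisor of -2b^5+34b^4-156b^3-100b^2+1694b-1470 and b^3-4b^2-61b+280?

b^2-12b+35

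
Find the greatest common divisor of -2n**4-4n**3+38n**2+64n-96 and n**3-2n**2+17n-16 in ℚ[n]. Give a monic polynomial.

n-1

By polynomial division,
  -2n**4-4n**3+38n**2+64n-96 = (-2n-8)(n**3-2n**2+17n-16) + (56n**2+168n-224)
  n**3-2n**2+17n-16 = ((1/56)n-5/56)(56n**2+168n-224) + (36n-36)
  56n**2+168n-224 = ((14/9)n+56/9)(36n-36) + (0)
Last nonzero remainder: 36n-36. Dividing through by 36 gives the monic gcd n-1.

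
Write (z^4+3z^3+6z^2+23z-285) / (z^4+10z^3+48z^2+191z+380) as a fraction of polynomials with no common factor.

(z-3)/(z+4)

Apply the Euclidean algorithm:
  z^4+3z^3+6z^2+23z-285 = (z^4+10z^3+48z^2+191z+380) + (-7z^3-42z^2-168z-665)
  z^4+10z^3+48z^2+191z+380 = (-(1/7)z-4/7)(-7z^3-42z^2-168z-665) + (0)
Last nonzero remainder: -7z^3-42z^2-168z-665. Dividing through by -7 gives the monic gcd z^3+6z^2+24z+95.
Cancel z^3+6z^2+24z+95 from numerator and denominator to get the reduced form.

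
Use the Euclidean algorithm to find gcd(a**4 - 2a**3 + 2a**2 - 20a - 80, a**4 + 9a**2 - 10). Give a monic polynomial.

Apply the Euclidean algorithm:
  a**4 - 2a**3 + 2a**2 - 20a - 80 = (a**4 + 9a**2 - 10) + (-2a**3 - 7a**2 - 20a - 70)
  a**4 + 9a**2 - 10 = (-(1/2)a + 7/4)(-2a**3 - 7a**2 - 20a - 70) + ((45/4)a**2 + 225/2)
  -2a**3 - 7a**2 - 20a - 70 = (-(8/45)a - 28/45)((45/4)a**2 + 225/2) + (0)
Last nonzero remainder: (45/4)a**2 + 225/2. Dividing through by 45/4 gives the monic gcd a**2 + 10.

a**2 + 10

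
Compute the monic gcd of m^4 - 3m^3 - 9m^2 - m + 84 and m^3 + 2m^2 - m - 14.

Repeated division with remainder:
  m^4 - 3m^3 - 9m^2 - m + 84 = (m - 5)(m^3 + 2m^2 - m - 14) + (2m^2 + 8m + 14)
  m^3 + 2m^2 - m - 14 = ((1/2)m - 1)(2m^2 + 8m + 14) + (0)
Last nonzero remainder: 2m^2 + 8m + 14. Dividing through by 2 gives the monic gcd m^2 + 4m + 7.

m^2 + 4m + 7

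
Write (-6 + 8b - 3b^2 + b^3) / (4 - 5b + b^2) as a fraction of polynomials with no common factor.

(6 - 2b + b^2)/(-4 + b)

By polynomial division,
  b^3 - 3b^2 + 8b - 6 = (b + 2)(b^2 - 5b + 4) + (14b - 14)
  b^2 - 5b + 4 = ((1/14)b - 2/7)(14b - 14) + (0)
Last nonzero remainder: 14b - 14. Dividing through by 14 gives the monic gcd b - 1.
Cancel b - 1 from numerator and denominator to get the reduced form.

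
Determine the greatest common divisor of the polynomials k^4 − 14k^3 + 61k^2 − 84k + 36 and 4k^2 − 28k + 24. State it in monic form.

k^2 − 7k + 6

Repeated division with remainder:
  k^4 − 14k^3 + 61k^2 − 84k + 36 = ((1/4)k^2 − (7/4)k + 3/2)(4k^2 − 28k + 24) + (0)
Last nonzero remainder: 4k^2 − 28k + 24. Dividing through by 4 gives the monic gcd k^2 − 7k + 6.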